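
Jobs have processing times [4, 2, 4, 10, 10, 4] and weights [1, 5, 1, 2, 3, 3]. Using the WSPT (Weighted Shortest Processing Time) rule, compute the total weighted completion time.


Compute p/w ratios and sort ascending (WSPT): [(2, 5), (4, 3), (10, 3), (4, 1), (4, 1), (10, 2)]
Compute weighted completion times:
  Job (p=2,w=5): C=2, w*C=5*2=10
  Job (p=4,w=3): C=6, w*C=3*6=18
  Job (p=10,w=3): C=16, w*C=3*16=48
  Job (p=4,w=1): C=20, w*C=1*20=20
  Job (p=4,w=1): C=24, w*C=1*24=24
  Job (p=10,w=2): C=34, w*C=2*34=68
Total weighted completion time = 188

188


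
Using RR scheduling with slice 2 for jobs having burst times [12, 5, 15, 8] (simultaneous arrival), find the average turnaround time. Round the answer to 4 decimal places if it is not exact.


Time quantum = 2
Execution trace:
  J1 runs 2 units, time = 2
  J2 runs 2 units, time = 4
  J3 runs 2 units, time = 6
  J4 runs 2 units, time = 8
  J1 runs 2 units, time = 10
  J2 runs 2 units, time = 12
  J3 runs 2 units, time = 14
  J4 runs 2 units, time = 16
  J1 runs 2 units, time = 18
  J2 runs 1 units, time = 19
  J3 runs 2 units, time = 21
  J4 runs 2 units, time = 23
  J1 runs 2 units, time = 25
  J3 runs 2 units, time = 27
  J4 runs 2 units, time = 29
  J1 runs 2 units, time = 31
  J3 runs 2 units, time = 33
  J1 runs 2 units, time = 35
  J3 runs 2 units, time = 37
  J3 runs 2 units, time = 39
  J3 runs 1 units, time = 40
Finish times: [35, 19, 40, 29]
Average turnaround = 123/4 = 30.75

30.75


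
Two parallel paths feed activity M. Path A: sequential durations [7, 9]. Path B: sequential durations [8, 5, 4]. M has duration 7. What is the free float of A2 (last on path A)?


ES(A2) = sum of predecessors on chain A = 7
EF(A2) = ES + duration = 7 + 9 = 16
Successor of A2 is M. ES(M) = max(sum(A), sum(B)) = max(16, 17) = 17
Free float = ES(successor) - EF(current) = 17 - 16 = 1

1


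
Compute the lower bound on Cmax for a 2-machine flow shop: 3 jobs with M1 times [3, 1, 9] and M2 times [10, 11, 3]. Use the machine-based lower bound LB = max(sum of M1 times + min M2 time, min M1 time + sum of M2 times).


LB1 = sum(M1 times) + min(M2 times) = 13 + 3 = 16
LB2 = min(M1 times) + sum(M2 times) = 1 + 24 = 25
Lower bound = max(LB1, LB2) = max(16, 25) = 25

25


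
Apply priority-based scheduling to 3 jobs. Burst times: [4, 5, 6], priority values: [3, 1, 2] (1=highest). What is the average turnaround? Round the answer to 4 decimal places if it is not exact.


Sort by priority (ascending = highest first):
Order: [(1, 5), (2, 6), (3, 4)]
Completion times:
  Priority 1, burst=5, C=5
  Priority 2, burst=6, C=11
  Priority 3, burst=4, C=15
Average turnaround = 31/3 = 10.3333

10.3333


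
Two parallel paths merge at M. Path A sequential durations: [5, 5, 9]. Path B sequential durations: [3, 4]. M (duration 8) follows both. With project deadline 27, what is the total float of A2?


Forward pass: ES(A2) = sum of predecessors on chain A = 5
EF = ES + duration = 5 + 5 = 10
Backward pass: LF(M) = deadline = 27; LS(M) = 27 - 8 = 19
LF(A2) = LS(M) - sum(successors on chain A) = 19 - 9 = 10
LS = LF - duration = 10 - 5 = 5
Total float = LS - ES = 5 - 5 = 0

0


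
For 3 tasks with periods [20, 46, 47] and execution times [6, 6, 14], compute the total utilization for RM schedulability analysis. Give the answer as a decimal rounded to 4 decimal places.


Compute individual utilizations (exact fractions):
  Task 1: C/T = 6/20 = 3/10 (approx. 0.3)
  Task 2: C/T = 6/46 = 3/23 (approx. 0.1304)
  Task 3: C/T = 14/47 (approx. 0.2979)
Total utilization U = 3/10 + 3/23 + 14/47 = 7873/10810
Rounded to 4 decimal places: U = 0.7283
RM (Liu & Layland) bound for 3 tasks = 0.779763; compare with U = 7873/10810 (approx. 0.728307)
U <= bound, so schedulable by RM sufficient condition.

0.7283


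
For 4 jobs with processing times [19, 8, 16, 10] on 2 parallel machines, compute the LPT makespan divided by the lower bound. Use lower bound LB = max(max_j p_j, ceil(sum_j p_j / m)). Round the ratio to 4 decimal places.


LPT order: [19, 16, 10, 8]
Machine loads after assignment: [27, 26]
LPT makespan = 27
Lower bound = max(max_job, ceil(total/2)) = max(19, 27) = 27
Ratio = 27 / 27 = 1.0

1.0


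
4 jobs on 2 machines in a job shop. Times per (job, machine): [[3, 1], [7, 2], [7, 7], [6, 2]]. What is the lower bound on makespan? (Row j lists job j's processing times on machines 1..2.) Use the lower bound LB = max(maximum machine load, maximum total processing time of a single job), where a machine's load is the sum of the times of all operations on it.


Machine loads:
  Machine 1: 3 + 7 + 7 + 6 = 23
  Machine 2: 1 + 2 + 7 + 2 = 12
Max machine load = 23
Job totals:
  Job 1: 4
  Job 2: 9
  Job 3: 14
  Job 4: 8
Max job total = 14
Lower bound = max(23, 14) = 23

23


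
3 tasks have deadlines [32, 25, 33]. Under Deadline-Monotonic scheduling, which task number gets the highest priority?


Sort tasks by relative deadline (ascending):
  Task 2: deadline = 25
  Task 1: deadline = 32
  Task 3: deadline = 33
Priority order (highest first): [2, 1, 3]
Highest priority task = 2

2


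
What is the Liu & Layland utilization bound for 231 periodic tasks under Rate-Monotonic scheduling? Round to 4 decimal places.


Compute 2^(1/231) = 1.0030051436
Subtract 1: 1.0030051436 - 1 = 0.0030051436
Multiply by n: 231 * 0.0030051436 = 0.6941881716
Round to 4 dp: 0.6942

0.6942


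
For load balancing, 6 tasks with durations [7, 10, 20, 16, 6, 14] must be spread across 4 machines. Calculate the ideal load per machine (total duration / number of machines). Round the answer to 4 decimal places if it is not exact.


Total processing time = 7 + 10 + 20 + 16 + 6 + 14 = 73
Number of machines = 4
Ideal balanced load = 73 / 4 = 18.25

18.25


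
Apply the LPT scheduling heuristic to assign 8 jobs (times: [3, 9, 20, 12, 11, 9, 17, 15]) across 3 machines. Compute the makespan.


Sort jobs in decreasing order (LPT): [20, 17, 15, 12, 11, 9, 9, 3]
Assign each job to the least loaded machine:
  Machine 1: jobs [20, 9], load = 29
  Machine 2: jobs [17, 11, 3], load = 31
  Machine 3: jobs [15, 12, 9], load = 36
Makespan = max load = 36

36


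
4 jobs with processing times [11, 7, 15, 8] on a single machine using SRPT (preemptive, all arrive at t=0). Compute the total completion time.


Since all jobs arrive at t=0, SRPT equals SPT ordering.
SPT order: [7, 8, 11, 15]
Completion times:
  Job 1: p=7, C=7
  Job 2: p=8, C=15
  Job 3: p=11, C=26
  Job 4: p=15, C=41
Total completion time = 7 + 15 + 26 + 41 = 89

89


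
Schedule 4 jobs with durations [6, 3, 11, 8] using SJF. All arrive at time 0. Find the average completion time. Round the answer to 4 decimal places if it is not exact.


SJF order (ascending): [3, 6, 8, 11]
Completion times:
  Job 1: burst=3, C=3
  Job 2: burst=6, C=9
  Job 3: burst=8, C=17
  Job 4: burst=11, C=28
Average completion = 57/4 = 14.25

14.25


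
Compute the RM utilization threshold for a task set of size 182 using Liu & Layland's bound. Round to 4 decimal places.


Compute 2^(1/182) = 1.0038157625
Subtract 1: 1.0038157625 - 1 = 0.0038157625
Multiply by n: 182 * 0.0038157625 = 0.6944687750
Round to 4 dp: 0.6945

0.6945


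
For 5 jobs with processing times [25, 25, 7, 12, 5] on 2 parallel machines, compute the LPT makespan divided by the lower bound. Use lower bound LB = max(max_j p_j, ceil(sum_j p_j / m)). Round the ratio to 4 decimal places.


LPT order: [25, 25, 12, 7, 5]
Machine loads after assignment: [37, 37]
LPT makespan = 37
Lower bound = max(max_job, ceil(total/2)) = max(25, 37) = 37
Ratio = 37 / 37 = 1.0

1.0


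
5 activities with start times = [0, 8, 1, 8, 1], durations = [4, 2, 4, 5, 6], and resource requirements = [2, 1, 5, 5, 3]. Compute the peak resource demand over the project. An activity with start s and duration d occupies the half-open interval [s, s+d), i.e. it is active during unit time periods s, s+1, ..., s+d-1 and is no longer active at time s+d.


Each activity i is active on [start_i, start_i + duration_i).
Compute total resource usage per time slot:
  t=0: active resources = [2], total = 2
  t=1: active resources = [2, 5, 3], total = 10
  t=2: active resources = [2, 5, 3], total = 10
  t=3: active resources = [2, 5, 3], total = 10
  t=4: active resources = [5, 3], total = 8
  t=5: active resources = [3], total = 3
  t=6: active resources = [3], total = 3
  t=7: active resources = [], total = 0
  t=8: active resources = [1, 5], total = 6
  t=9: active resources = [1, 5], total = 6
  t=10: active resources = [5], total = 5
  t=11: active resources = [5], total = 5
  t=12: active resources = [5], total = 5
Peak resource demand = 10

10


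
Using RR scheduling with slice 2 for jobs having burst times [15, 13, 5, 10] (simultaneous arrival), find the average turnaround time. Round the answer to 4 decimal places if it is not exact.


Time quantum = 2
Execution trace:
  J1 runs 2 units, time = 2
  J2 runs 2 units, time = 4
  J3 runs 2 units, time = 6
  J4 runs 2 units, time = 8
  J1 runs 2 units, time = 10
  J2 runs 2 units, time = 12
  J3 runs 2 units, time = 14
  J4 runs 2 units, time = 16
  J1 runs 2 units, time = 18
  J2 runs 2 units, time = 20
  J3 runs 1 units, time = 21
  J4 runs 2 units, time = 23
  J1 runs 2 units, time = 25
  J2 runs 2 units, time = 27
  J4 runs 2 units, time = 29
  J1 runs 2 units, time = 31
  J2 runs 2 units, time = 33
  J4 runs 2 units, time = 35
  J1 runs 2 units, time = 37
  J2 runs 2 units, time = 39
  J1 runs 2 units, time = 41
  J2 runs 1 units, time = 42
  J1 runs 1 units, time = 43
Finish times: [43, 42, 21, 35]
Average turnaround = 141/4 = 35.25

35.25


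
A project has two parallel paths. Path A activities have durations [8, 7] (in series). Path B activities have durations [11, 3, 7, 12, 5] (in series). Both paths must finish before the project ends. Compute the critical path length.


Path A total = 8 + 7 = 15
Path B total = 11 + 3 + 7 + 12 + 5 = 38
Critical path = longest path = max(15, 38) = 38

38


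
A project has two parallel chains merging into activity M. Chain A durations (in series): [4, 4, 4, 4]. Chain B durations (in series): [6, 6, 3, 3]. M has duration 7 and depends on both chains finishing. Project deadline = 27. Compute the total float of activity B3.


Forward pass: ES(B3) = sum of predecessors on chain B = 12
EF = ES + duration = 12 + 3 = 15
Backward pass: LF(M) = deadline = 27; LS(M) = 27 - 7 = 20
LF(B3) = LS(M) - sum(successors on chain B) = 20 - 3 = 17
LS = LF - duration = 17 - 3 = 14
Total float = LS - ES = 14 - 12 = 2

2


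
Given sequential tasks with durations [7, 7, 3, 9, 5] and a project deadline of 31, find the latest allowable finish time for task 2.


LF(activity 2) = deadline - sum of successor durations
Successors: activities 3 through 5 with durations [3, 9, 5]
Sum of successor durations = 17
LF = 31 - 17 = 14

14


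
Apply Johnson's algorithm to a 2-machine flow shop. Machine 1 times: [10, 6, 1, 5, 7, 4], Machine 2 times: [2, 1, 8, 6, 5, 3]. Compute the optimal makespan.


Apply Johnson's rule:
  Group 1 (a <= b): [(3, 1, 8), (4, 5, 6)]
  Group 2 (a > b): [(5, 7, 5), (6, 4, 3), (1, 10, 2), (2, 6, 1)]
Optimal job order: [3, 4, 5, 6, 1, 2]
Schedule:
  Job 3: M1 done at 1, M2 done at 9
  Job 4: M1 done at 6, M2 done at 15
  Job 5: M1 done at 13, M2 done at 20
  Job 6: M1 done at 17, M2 done at 23
  Job 1: M1 done at 27, M2 done at 29
  Job 2: M1 done at 33, M2 done at 34
Makespan = 34

34


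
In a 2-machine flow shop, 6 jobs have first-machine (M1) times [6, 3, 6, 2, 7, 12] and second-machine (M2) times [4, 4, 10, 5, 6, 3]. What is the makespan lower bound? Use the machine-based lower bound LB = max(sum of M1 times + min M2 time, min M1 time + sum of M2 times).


LB1 = sum(M1 times) + min(M2 times) = 36 + 3 = 39
LB2 = min(M1 times) + sum(M2 times) = 2 + 32 = 34
Lower bound = max(LB1, LB2) = max(39, 34) = 39

39


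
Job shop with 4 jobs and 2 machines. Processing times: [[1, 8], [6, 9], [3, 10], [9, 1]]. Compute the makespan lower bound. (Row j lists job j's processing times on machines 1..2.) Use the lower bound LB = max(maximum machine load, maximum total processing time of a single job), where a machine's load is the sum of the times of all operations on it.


Machine loads:
  Machine 1: 1 + 6 + 3 + 9 = 19
  Machine 2: 8 + 9 + 10 + 1 = 28
Max machine load = 28
Job totals:
  Job 1: 9
  Job 2: 15
  Job 3: 13
  Job 4: 10
Max job total = 15
Lower bound = max(28, 15) = 28

28


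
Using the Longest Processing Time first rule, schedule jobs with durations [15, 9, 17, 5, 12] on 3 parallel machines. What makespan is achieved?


Sort jobs in decreasing order (LPT): [17, 15, 12, 9, 5]
Assign each job to the least loaded machine:
  Machine 1: jobs [17], load = 17
  Machine 2: jobs [15, 5], load = 20
  Machine 3: jobs [12, 9], load = 21
Makespan = max load = 21

21


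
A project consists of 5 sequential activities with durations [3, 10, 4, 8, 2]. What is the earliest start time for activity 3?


Activity 3 starts after activities 1 through 2 complete.
Predecessor durations: [3, 10]
ES = 3 + 10 = 13

13


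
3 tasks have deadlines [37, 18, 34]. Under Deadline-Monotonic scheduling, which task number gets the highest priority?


Sort tasks by relative deadline (ascending):
  Task 2: deadline = 18
  Task 3: deadline = 34
  Task 1: deadline = 37
Priority order (highest first): [2, 3, 1]
Highest priority task = 2

2


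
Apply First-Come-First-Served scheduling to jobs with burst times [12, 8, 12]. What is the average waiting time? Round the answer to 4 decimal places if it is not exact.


FCFS order (as given): [12, 8, 12]
Waiting times:
  Job 1: wait = 0
  Job 2: wait = 12
  Job 3: wait = 20
Sum of waiting times = 32
Average waiting time = 32/3 = 10.6667

10.6667


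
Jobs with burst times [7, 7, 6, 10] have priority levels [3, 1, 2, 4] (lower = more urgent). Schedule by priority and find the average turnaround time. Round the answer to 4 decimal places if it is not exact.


Sort by priority (ascending = highest first):
Order: [(1, 7), (2, 6), (3, 7), (4, 10)]
Completion times:
  Priority 1, burst=7, C=7
  Priority 2, burst=6, C=13
  Priority 3, burst=7, C=20
  Priority 4, burst=10, C=30
Average turnaround = 70/4 = 17.5

17.5


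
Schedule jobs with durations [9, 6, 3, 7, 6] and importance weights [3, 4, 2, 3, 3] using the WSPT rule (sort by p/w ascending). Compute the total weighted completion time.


Compute p/w ratios and sort ascending (WSPT): [(6, 4), (3, 2), (6, 3), (7, 3), (9, 3)]
Compute weighted completion times:
  Job (p=6,w=4): C=6, w*C=4*6=24
  Job (p=3,w=2): C=9, w*C=2*9=18
  Job (p=6,w=3): C=15, w*C=3*15=45
  Job (p=7,w=3): C=22, w*C=3*22=66
  Job (p=9,w=3): C=31, w*C=3*31=93
Total weighted completion time = 246

246


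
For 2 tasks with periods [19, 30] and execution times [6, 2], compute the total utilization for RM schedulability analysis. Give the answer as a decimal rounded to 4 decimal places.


Compute individual utilizations (exact fractions):
  Task 1: C/T = 6/19 (approx. 0.3158)
  Task 2: C/T = 2/30 = 1/15 (approx. 0.0667)
Total utilization U = 6/19 + 1/15 = 109/285
Rounded to 4 decimal places: U = 0.3825
RM (Liu & Layland) bound for 2 tasks = 0.828427; compare with U = 109/285 (approx. 0.382456)
U <= bound, so schedulable by RM sufficient condition.

0.3825


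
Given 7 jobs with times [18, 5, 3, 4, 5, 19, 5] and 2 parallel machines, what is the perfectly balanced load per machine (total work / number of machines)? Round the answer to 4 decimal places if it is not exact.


Total processing time = 18 + 5 + 3 + 4 + 5 + 19 + 5 = 59
Number of machines = 2
Ideal balanced load = 59 / 2 = 29.5

29.5


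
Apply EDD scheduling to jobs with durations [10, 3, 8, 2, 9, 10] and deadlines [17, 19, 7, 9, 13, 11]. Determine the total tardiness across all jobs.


Sort by due date (EDD order): [(8, 7), (2, 9), (10, 11), (9, 13), (10, 17), (3, 19)]
Compute completion times and tardiness:
  Job 1: p=8, d=7, C=8, tardiness=max(0,8-7)=1
  Job 2: p=2, d=9, C=10, tardiness=max(0,10-9)=1
  Job 3: p=10, d=11, C=20, tardiness=max(0,20-11)=9
  Job 4: p=9, d=13, C=29, tardiness=max(0,29-13)=16
  Job 5: p=10, d=17, C=39, tardiness=max(0,39-17)=22
  Job 6: p=3, d=19, C=42, tardiness=max(0,42-19)=23
Total tardiness = 72

72


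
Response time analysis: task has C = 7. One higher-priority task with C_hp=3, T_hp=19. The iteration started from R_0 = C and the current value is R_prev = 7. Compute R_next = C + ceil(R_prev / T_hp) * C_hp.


R_next = C + ceil(R_prev / T_hp) * C_hp
ceil(7 / 19) = ceil(0.3684) = 1
Interference = 1 * 3 = 3
R_next = 7 + 3 = 10

10


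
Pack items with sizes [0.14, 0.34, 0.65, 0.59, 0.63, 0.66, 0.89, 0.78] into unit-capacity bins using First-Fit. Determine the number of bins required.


Place items sequentially using First-Fit:
  Item 0.14 -> new Bin 1
  Item 0.34 -> Bin 1 (now 0.48)
  Item 0.65 -> new Bin 2
  Item 0.59 -> new Bin 3
  Item 0.63 -> new Bin 4
  Item 0.66 -> new Bin 5
  Item 0.89 -> new Bin 6
  Item 0.78 -> new Bin 7
Total bins used = 7

7


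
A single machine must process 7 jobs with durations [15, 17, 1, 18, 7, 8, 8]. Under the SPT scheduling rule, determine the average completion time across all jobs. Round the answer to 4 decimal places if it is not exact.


Sort jobs by processing time (SPT order): [1, 7, 8, 8, 15, 17, 18]
Compute completion times sequentially:
  Job 1: processing = 1, completes at 1
  Job 2: processing = 7, completes at 8
  Job 3: processing = 8, completes at 16
  Job 4: processing = 8, completes at 24
  Job 5: processing = 15, completes at 39
  Job 6: processing = 17, completes at 56
  Job 7: processing = 18, completes at 74
Sum of completion times = 218
Average completion time = 218/7 = 31.1429

31.1429


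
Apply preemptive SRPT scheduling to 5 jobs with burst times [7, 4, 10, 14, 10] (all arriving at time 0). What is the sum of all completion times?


Since all jobs arrive at t=0, SRPT equals SPT ordering.
SPT order: [4, 7, 10, 10, 14]
Completion times:
  Job 1: p=4, C=4
  Job 2: p=7, C=11
  Job 3: p=10, C=21
  Job 4: p=10, C=31
  Job 5: p=14, C=45
Total completion time = 4 + 11 + 21 + 31 + 45 = 112

112


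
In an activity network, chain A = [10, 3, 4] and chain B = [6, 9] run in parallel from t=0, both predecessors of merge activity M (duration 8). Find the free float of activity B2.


ES(B2) = sum of predecessors on chain B = 6
EF(B2) = ES + duration = 6 + 9 = 15
Successor of B2 is M. ES(M) = max(sum(A), sum(B)) = max(17, 15) = 17
Free float = ES(successor) - EF(current) = 17 - 15 = 2

2


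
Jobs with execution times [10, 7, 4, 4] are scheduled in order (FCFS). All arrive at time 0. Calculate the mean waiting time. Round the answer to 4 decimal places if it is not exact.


FCFS order (as given): [10, 7, 4, 4]
Waiting times:
  Job 1: wait = 0
  Job 2: wait = 10
  Job 3: wait = 17
  Job 4: wait = 21
Sum of waiting times = 48
Average waiting time = 48/4 = 12.0

12.0


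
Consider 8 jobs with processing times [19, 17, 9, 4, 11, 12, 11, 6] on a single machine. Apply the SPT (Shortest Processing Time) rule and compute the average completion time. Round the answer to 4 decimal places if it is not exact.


Sort jobs by processing time (SPT order): [4, 6, 9, 11, 11, 12, 17, 19]
Compute completion times sequentially:
  Job 1: processing = 4, completes at 4
  Job 2: processing = 6, completes at 10
  Job 3: processing = 9, completes at 19
  Job 4: processing = 11, completes at 30
  Job 5: processing = 11, completes at 41
  Job 6: processing = 12, completes at 53
  Job 7: processing = 17, completes at 70
  Job 8: processing = 19, completes at 89
Sum of completion times = 316
Average completion time = 316/8 = 39.5

39.5


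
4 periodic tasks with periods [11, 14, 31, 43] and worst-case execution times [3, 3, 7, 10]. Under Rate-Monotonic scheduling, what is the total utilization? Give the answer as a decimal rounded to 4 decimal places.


Compute individual utilizations (exact fractions):
  Task 1: C/T = 3/11 (approx. 0.2727)
  Task 2: C/T = 3/14 (approx. 0.2143)
  Task 3: C/T = 7/31 (approx. 0.2258)
  Task 4: C/T = 10/43 (approx. 0.2326)
Total utilization U = 3/11 + 3/14 + 7/31 + 10/43 = 194069/205282
Rounded to 4 decimal places: U = 0.9454
RM (Liu & Layland) bound for 4 tasks = 0.756828; compare with U = 194069/205282 (approx. 0.945378)
bound < U <= 1, so the RM sufficient condition is not met (inconclusive; an exact test such as response-time analysis is needed).

0.9454


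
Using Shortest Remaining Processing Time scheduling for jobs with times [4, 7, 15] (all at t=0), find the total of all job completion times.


Since all jobs arrive at t=0, SRPT equals SPT ordering.
SPT order: [4, 7, 15]
Completion times:
  Job 1: p=4, C=4
  Job 2: p=7, C=11
  Job 3: p=15, C=26
Total completion time = 4 + 11 + 26 = 41

41


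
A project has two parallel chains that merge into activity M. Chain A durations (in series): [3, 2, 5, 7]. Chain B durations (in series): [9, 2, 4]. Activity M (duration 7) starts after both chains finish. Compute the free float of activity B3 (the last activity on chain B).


ES(B3) = sum of predecessors on chain B = 11
EF(B3) = ES + duration = 11 + 4 = 15
Successor of B3 is M. ES(M) = max(sum(A), sum(B)) = max(17, 15) = 17
Free float = ES(successor) - EF(current) = 17 - 15 = 2

2


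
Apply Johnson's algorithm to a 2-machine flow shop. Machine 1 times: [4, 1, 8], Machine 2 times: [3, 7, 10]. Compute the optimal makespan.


Apply Johnson's rule:
  Group 1 (a <= b): [(2, 1, 7), (3, 8, 10)]
  Group 2 (a > b): [(1, 4, 3)]
Optimal job order: [2, 3, 1]
Schedule:
  Job 2: M1 done at 1, M2 done at 8
  Job 3: M1 done at 9, M2 done at 19
  Job 1: M1 done at 13, M2 done at 22
Makespan = 22

22


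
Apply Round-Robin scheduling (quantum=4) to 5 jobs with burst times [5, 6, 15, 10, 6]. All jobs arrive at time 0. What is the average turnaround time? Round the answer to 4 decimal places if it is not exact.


Time quantum = 4
Execution trace:
  J1 runs 4 units, time = 4
  J2 runs 4 units, time = 8
  J3 runs 4 units, time = 12
  J4 runs 4 units, time = 16
  J5 runs 4 units, time = 20
  J1 runs 1 units, time = 21
  J2 runs 2 units, time = 23
  J3 runs 4 units, time = 27
  J4 runs 4 units, time = 31
  J5 runs 2 units, time = 33
  J3 runs 4 units, time = 37
  J4 runs 2 units, time = 39
  J3 runs 3 units, time = 42
Finish times: [21, 23, 42, 39, 33]
Average turnaround = 158/5 = 31.6

31.6


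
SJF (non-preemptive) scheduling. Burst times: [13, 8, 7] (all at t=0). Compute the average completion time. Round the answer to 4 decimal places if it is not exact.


SJF order (ascending): [7, 8, 13]
Completion times:
  Job 1: burst=7, C=7
  Job 2: burst=8, C=15
  Job 3: burst=13, C=28
Average completion = 50/3 = 16.6667

16.6667


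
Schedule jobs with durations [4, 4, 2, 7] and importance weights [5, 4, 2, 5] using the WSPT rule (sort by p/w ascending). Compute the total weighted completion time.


Compute p/w ratios and sort ascending (WSPT): [(4, 5), (4, 4), (2, 2), (7, 5)]
Compute weighted completion times:
  Job (p=4,w=5): C=4, w*C=5*4=20
  Job (p=4,w=4): C=8, w*C=4*8=32
  Job (p=2,w=2): C=10, w*C=2*10=20
  Job (p=7,w=5): C=17, w*C=5*17=85
Total weighted completion time = 157

157


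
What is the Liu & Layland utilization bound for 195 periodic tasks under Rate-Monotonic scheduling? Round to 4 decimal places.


Compute 2^(1/195) = 1.0035609260
Subtract 1: 1.0035609260 - 1 = 0.0035609260
Multiply by n: 195 * 0.0035609260 = 0.6943805700
Round to 4 dp: 0.6944

0.6944


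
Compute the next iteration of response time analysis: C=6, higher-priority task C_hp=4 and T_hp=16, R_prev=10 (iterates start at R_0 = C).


R_next = C + ceil(R_prev / T_hp) * C_hp
ceil(10 / 16) = ceil(0.625) = 1
Interference = 1 * 4 = 4
R_next = 6 + 4 = 10
R_next = R_prev, so the iteration has converged (response time = 10).

10


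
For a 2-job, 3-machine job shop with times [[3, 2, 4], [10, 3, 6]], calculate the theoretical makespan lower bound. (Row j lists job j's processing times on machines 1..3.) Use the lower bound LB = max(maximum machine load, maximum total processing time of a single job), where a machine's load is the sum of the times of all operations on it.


Machine loads:
  Machine 1: 3 + 10 = 13
  Machine 2: 2 + 3 = 5
  Machine 3: 4 + 6 = 10
Max machine load = 13
Job totals:
  Job 1: 9
  Job 2: 19
Max job total = 19
Lower bound = max(13, 19) = 19

19


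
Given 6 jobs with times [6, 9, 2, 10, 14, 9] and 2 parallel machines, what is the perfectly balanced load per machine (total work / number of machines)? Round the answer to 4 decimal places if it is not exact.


Total processing time = 6 + 9 + 2 + 10 + 14 + 9 = 50
Number of machines = 2
Ideal balanced load = 50 / 2 = 25.0

25.0


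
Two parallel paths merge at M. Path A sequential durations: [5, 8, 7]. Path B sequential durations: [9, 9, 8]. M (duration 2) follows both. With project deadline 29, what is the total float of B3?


Forward pass: ES(B3) = sum of predecessors on chain B = 18
EF = ES + duration = 18 + 8 = 26
Backward pass: LF(M) = deadline = 29; LS(M) = 29 - 2 = 27
LF(B3) = LS(M) - sum(successors on chain B) = 27 - 0 = 27
LS = LF - duration = 27 - 8 = 19
Total float = LS - ES = 19 - 18 = 1

1


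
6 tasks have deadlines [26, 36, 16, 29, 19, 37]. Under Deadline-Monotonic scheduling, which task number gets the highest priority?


Sort tasks by relative deadline (ascending):
  Task 3: deadline = 16
  Task 5: deadline = 19
  Task 1: deadline = 26
  Task 4: deadline = 29
  Task 2: deadline = 36
  Task 6: deadline = 37
Priority order (highest first): [3, 5, 1, 4, 2, 6]
Highest priority task = 3

3


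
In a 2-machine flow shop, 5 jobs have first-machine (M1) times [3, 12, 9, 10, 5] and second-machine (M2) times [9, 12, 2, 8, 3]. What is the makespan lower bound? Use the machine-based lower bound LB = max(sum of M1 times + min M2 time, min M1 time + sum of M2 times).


LB1 = sum(M1 times) + min(M2 times) = 39 + 2 = 41
LB2 = min(M1 times) + sum(M2 times) = 3 + 34 = 37
Lower bound = max(LB1, LB2) = max(41, 37) = 41

41


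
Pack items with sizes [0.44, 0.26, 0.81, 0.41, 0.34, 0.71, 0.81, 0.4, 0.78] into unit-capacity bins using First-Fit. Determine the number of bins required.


Place items sequentially using First-Fit:
  Item 0.44 -> new Bin 1
  Item 0.26 -> Bin 1 (now 0.7)
  Item 0.81 -> new Bin 2
  Item 0.41 -> new Bin 3
  Item 0.34 -> Bin 3 (now 0.75)
  Item 0.71 -> new Bin 4
  Item 0.81 -> new Bin 5
  Item 0.4 -> new Bin 6
  Item 0.78 -> new Bin 7
Total bins used = 7

7


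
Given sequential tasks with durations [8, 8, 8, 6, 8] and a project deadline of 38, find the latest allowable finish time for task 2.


LF(activity 2) = deadline - sum of successor durations
Successors: activities 3 through 5 with durations [8, 6, 8]
Sum of successor durations = 22
LF = 38 - 22 = 16

16


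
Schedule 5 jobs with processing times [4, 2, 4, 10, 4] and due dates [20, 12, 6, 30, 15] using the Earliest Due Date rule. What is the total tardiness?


Sort by due date (EDD order): [(4, 6), (2, 12), (4, 15), (4, 20), (10, 30)]
Compute completion times and tardiness:
  Job 1: p=4, d=6, C=4, tardiness=max(0,4-6)=0
  Job 2: p=2, d=12, C=6, tardiness=max(0,6-12)=0
  Job 3: p=4, d=15, C=10, tardiness=max(0,10-15)=0
  Job 4: p=4, d=20, C=14, tardiness=max(0,14-20)=0
  Job 5: p=10, d=30, C=24, tardiness=max(0,24-30)=0
Total tardiness = 0

0


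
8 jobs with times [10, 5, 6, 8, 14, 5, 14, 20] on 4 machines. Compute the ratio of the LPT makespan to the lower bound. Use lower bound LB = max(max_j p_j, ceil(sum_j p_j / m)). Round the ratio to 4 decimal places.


LPT order: [20, 14, 14, 10, 8, 6, 5, 5]
Machine loads after assignment: [20, 20, 19, 23]
LPT makespan = 23
Lower bound = max(max_job, ceil(total/4)) = max(20, 21) = 21
Ratio = 23 / 21 = 1.0952

1.0952


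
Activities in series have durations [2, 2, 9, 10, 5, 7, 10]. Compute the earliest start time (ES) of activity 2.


Activity 2 starts after activities 1 through 1 complete.
Predecessor durations: [2]
ES = 2 = 2

2


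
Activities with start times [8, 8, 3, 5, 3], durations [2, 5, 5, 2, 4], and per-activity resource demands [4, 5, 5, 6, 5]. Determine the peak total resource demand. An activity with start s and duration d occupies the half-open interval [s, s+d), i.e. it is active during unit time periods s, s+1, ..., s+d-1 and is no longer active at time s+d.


Each activity i is active on [start_i, start_i + duration_i).
Compute total resource usage per time slot:
  t=0: active resources = [], total = 0
  t=1: active resources = [], total = 0
  t=2: active resources = [], total = 0
  t=3: active resources = [5, 5], total = 10
  t=4: active resources = [5, 5], total = 10
  t=5: active resources = [5, 6, 5], total = 16
  t=6: active resources = [5, 6, 5], total = 16
  t=7: active resources = [5], total = 5
  t=8: active resources = [4, 5], total = 9
  t=9: active resources = [4, 5], total = 9
  t=10: active resources = [5], total = 5
  t=11: active resources = [5], total = 5
  t=12: active resources = [5], total = 5
Peak resource demand = 16

16


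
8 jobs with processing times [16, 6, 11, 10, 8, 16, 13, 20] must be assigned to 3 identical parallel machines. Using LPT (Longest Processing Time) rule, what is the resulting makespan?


Sort jobs in decreasing order (LPT): [20, 16, 16, 13, 11, 10, 8, 6]
Assign each job to the least loaded machine:
  Machine 1: jobs [20, 10], load = 30
  Machine 2: jobs [16, 13, 6], load = 35
  Machine 3: jobs [16, 11, 8], load = 35
Makespan = max load = 35

35


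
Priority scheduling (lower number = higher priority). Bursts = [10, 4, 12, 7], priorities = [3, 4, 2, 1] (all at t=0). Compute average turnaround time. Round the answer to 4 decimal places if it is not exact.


Sort by priority (ascending = highest first):
Order: [(1, 7), (2, 12), (3, 10), (4, 4)]
Completion times:
  Priority 1, burst=7, C=7
  Priority 2, burst=12, C=19
  Priority 3, burst=10, C=29
  Priority 4, burst=4, C=33
Average turnaround = 88/4 = 22.0

22.0


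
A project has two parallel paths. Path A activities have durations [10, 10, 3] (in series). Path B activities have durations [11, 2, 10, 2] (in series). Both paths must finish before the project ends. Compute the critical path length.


Path A total = 10 + 10 + 3 = 23
Path B total = 11 + 2 + 10 + 2 = 25
Critical path = longest path = max(23, 25) = 25

25


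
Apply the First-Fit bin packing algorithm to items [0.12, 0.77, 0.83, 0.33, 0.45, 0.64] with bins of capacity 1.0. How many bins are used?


Place items sequentially using First-Fit:
  Item 0.12 -> new Bin 1
  Item 0.77 -> Bin 1 (now 0.89)
  Item 0.83 -> new Bin 2
  Item 0.33 -> new Bin 3
  Item 0.45 -> Bin 3 (now 0.78)
  Item 0.64 -> new Bin 4
Total bins used = 4

4


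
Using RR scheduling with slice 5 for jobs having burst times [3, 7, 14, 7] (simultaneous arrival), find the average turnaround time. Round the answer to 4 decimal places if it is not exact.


Time quantum = 5
Execution trace:
  J1 runs 3 units, time = 3
  J2 runs 5 units, time = 8
  J3 runs 5 units, time = 13
  J4 runs 5 units, time = 18
  J2 runs 2 units, time = 20
  J3 runs 5 units, time = 25
  J4 runs 2 units, time = 27
  J3 runs 4 units, time = 31
Finish times: [3, 20, 31, 27]
Average turnaround = 81/4 = 20.25

20.25


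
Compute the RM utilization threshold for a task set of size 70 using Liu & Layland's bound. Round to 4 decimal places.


Compute 2^(1/70) = 1.0099512906
Subtract 1: 1.0099512906 - 1 = 0.0099512906
Multiply by n: 70 * 0.0099512906 = 0.6965903420
Round to 4 dp: 0.6966

0.6966


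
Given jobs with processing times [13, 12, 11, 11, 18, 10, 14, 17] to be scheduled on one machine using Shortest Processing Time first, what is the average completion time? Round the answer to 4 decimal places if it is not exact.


Sort jobs by processing time (SPT order): [10, 11, 11, 12, 13, 14, 17, 18]
Compute completion times sequentially:
  Job 1: processing = 10, completes at 10
  Job 2: processing = 11, completes at 21
  Job 3: processing = 11, completes at 32
  Job 4: processing = 12, completes at 44
  Job 5: processing = 13, completes at 57
  Job 6: processing = 14, completes at 71
  Job 7: processing = 17, completes at 88
  Job 8: processing = 18, completes at 106
Sum of completion times = 429
Average completion time = 429/8 = 53.625

53.625


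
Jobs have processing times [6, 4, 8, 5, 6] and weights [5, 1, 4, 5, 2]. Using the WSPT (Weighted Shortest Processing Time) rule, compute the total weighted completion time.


Compute p/w ratios and sort ascending (WSPT): [(5, 5), (6, 5), (8, 4), (6, 2), (4, 1)]
Compute weighted completion times:
  Job (p=5,w=5): C=5, w*C=5*5=25
  Job (p=6,w=5): C=11, w*C=5*11=55
  Job (p=8,w=4): C=19, w*C=4*19=76
  Job (p=6,w=2): C=25, w*C=2*25=50
  Job (p=4,w=1): C=29, w*C=1*29=29
Total weighted completion time = 235

235


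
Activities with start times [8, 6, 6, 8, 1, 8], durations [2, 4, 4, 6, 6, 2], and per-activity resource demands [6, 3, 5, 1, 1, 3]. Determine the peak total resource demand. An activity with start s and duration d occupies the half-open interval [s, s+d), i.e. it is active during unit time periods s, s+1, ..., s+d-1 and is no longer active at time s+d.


Each activity i is active on [start_i, start_i + duration_i).
Compute total resource usage per time slot:
  t=0: active resources = [], total = 0
  t=1: active resources = [1], total = 1
  t=2: active resources = [1], total = 1
  t=3: active resources = [1], total = 1
  t=4: active resources = [1], total = 1
  t=5: active resources = [1], total = 1
  t=6: active resources = [3, 5, 1], total = 9
  t=7: active resources = [3, 5], total = 8
  t=8: active resources = [6, 3, 5, 1, 3], total = 18
  t=9: active resources = [6, 3, 5, 1, 3], total = 18
  t=10: active resources = [1], total = 1
  t=11: active resources = [1], total = 1
  t=12: active resources = [1], total = 1
  t=13: active resources = [1], total = 1
Peak resource demand = 18

18


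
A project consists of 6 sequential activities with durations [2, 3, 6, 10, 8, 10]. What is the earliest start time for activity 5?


Activity 5 starts after activities 1 through 4 complete.
Predecessor durations: [2, 3, 6, 10]
ES = 2 + 3 + 6 + 10 = 21

21


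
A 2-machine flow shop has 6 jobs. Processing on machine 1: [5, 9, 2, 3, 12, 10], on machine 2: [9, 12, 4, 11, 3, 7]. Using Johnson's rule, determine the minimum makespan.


Apply Johnson's rule:
  Group 1 (a <= b): [(3, 2, 4), (4, 3, 11), (1, 5, 9), (2, 9, 12)]
  Group 2 (a > b): [(6, 10, 7), (5, 12, 3)]
Optimal job order: [3, 4, 1, 2, 6, 5]
Schedule:
  Job 3: M1 done at 2, M2 done at 6
  Job 4: M1 done at 5, M2 done at 17
  Job 1: M1 done at 10, M2 done at 26
  Job 2: M1 done at 19, M2 done at 38
  Job 6: M1 done at 29, M2 done at 45
  Job 5: M1 done at 41, M2 done at 48
Makespan = 48

48


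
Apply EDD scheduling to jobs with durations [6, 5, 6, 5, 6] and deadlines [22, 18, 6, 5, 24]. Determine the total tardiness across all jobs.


Sort by due date (EDD order): [(5, 5), (6, 6), (5, 18), (6, 22), (6, 24)]
Compute completion times and tardiness:
  Job 1: p=5, d=5, C=5, tardiness=max(0,5-5)=0
  Job 2: p=6, d=6, C=11, tardiness=max(0,11-6)=5
  Job 3: p=5, d=18, C=16, tardiness=max(0,16-18)=0
  Job 4: p=6, d=22, C=22, tardiness=max(0,22-22)=0
  Job 5: p=6, d=24, C=28, tardiness=max(0,28-24)=4
Total tardiness = 9

9


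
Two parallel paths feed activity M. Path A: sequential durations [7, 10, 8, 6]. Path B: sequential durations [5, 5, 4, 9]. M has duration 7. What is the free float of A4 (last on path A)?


ES(A4) = sum of predecessors on chain A = 25
EF(A4) = ES + duration = 25 + 6 = 31
Successor of A4 is M. ES(M) = max(sum(A), sum(B)) = max(31, 23) = 31
Free float = ES(successor) - EF(current) = 31 - 31 = 0

0


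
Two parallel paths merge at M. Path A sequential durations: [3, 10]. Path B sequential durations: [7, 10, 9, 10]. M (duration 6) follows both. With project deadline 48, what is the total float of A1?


Forward pass: ES(A1) = sum of predecessors on chain A = 0
EF = ES + duration = 0 + 3 = 3
Backward pass: LF(M) = deadline = 48; LS(M) = 48 - 6 = 42
LF(A1) = LS(M) - sum(successors on chain A) = 42 - 10 = 32
LS = LF - duration = 32 - 3 = 29
Total float = LS - ES = 29 - 0 = 29

29


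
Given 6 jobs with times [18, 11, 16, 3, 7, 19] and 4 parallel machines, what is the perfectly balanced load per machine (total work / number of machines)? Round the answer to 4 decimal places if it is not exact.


Total processing time = 18 + 11 + 16 + 3 + 7 + 19 = 74
Number of machines = 4
Ideal balanced load = 74 / 4 = 18.5

18.5


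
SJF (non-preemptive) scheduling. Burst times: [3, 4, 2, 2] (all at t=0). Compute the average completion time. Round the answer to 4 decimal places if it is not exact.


SJF order (ascending): [2, 2, 3, 4]
Completion times:
  Job 1: burst=2, C=2
  Job 2: burst=2, C=4
  Job 3: burst=3, C=7
  Job 4: burst=4, C=11
Average completion = 24/4 = 6.0

6.0


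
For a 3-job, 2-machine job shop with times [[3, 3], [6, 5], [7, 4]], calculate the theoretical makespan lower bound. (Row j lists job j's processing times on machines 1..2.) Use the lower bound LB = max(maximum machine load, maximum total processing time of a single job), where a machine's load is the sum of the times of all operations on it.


Machine loads:
  Machine 1: 3 + 6 + 7 = 16
  Machine 2: 3 + 5 + 4 = 12
Max machine load = 16
Job totals:
  Job 1: 6
  Job 2: 11
  Job 3: 11
Max job total = 11
Lower bound = max(16, 11) = 16

16


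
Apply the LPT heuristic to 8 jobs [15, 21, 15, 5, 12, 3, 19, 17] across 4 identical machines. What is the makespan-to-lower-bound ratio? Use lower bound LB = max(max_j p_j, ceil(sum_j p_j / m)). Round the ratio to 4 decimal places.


LPT order: [21, 19, 17, 15, 15, 12, 5, 3]
Machine loads after assignment: [24, 24, 29, 30]
LPT makespan = 30
Lower bound = max(max_job, ceil(total/4)) = max(21, 27) = 27
Ratio = 30 / 27 = 1.1111

1.1111


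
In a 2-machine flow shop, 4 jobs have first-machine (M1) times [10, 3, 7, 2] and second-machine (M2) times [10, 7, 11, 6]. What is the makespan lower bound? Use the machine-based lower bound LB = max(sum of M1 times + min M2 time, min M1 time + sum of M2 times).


LB1 = sum(M1 times) + min(M2 times) = 22 + 6 = 28
LB2 = min(M1 times) + sum(M2 times) = 2 + 34 = 36
Lower bound = max(LB1, LB2) = max(28, 36) = 36

36


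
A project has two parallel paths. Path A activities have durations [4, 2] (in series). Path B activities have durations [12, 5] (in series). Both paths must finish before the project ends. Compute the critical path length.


Path A total = 4 + 2 = 6
Path B total = 12 + 5 = 17
Critical path = longest path = max(6, 17) = 17

17


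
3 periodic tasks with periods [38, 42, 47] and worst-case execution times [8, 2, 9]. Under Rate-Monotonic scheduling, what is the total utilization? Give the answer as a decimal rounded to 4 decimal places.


Compute individual utilizations (exact fractions):
  Task 1: C/T = 8/38 = 4/19 (approx. 0.2105)
  Task 2: C/T = 2/42 = 1/21 (approx. 0.0476)
  Task 3: C/T = 9/47 (approx. 0.1915)
Total utilization U = 4/19 + 1/21 + 9/47 = 8432/18753
Rounded to 4 decimal places: U = 0.4496
RM (Liu & Layland) bound for 3 tasks = 0.779763; compare with U = 8432/18753 (approx. 0.449635)
U <= bound, so schedulable by RM sufficient condition.

0.4496


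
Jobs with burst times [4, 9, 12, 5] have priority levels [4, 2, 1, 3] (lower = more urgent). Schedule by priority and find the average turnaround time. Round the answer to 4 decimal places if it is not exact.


Sort by priority (ascending = highest first):
Order: [(1, 12), (2, 9), (3, 5), (4, 4)]
Completion times:
  Priority 1, burst=12, C=12
  Priority 2, burst=9, C=21
  Priority 3, burst=5, C=26
  Priority 4, burst=4, C=30
Average turnaround = 89/4 = 22.25

22.25


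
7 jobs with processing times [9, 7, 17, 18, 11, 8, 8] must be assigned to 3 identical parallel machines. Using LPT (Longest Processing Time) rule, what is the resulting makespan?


Sort jobs in decreasing order (LPT): [18, 17, 11, 9, 8, 8, 7]
Assign each job to the least loaded machine:
  Machine 1: jobs [18, 8], load = 26
  Machine 2: jobs [17, 8], load = 25
  Machine 3: jobs [11, 9, 7], load = 27
Makespan = max load = 27

27
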